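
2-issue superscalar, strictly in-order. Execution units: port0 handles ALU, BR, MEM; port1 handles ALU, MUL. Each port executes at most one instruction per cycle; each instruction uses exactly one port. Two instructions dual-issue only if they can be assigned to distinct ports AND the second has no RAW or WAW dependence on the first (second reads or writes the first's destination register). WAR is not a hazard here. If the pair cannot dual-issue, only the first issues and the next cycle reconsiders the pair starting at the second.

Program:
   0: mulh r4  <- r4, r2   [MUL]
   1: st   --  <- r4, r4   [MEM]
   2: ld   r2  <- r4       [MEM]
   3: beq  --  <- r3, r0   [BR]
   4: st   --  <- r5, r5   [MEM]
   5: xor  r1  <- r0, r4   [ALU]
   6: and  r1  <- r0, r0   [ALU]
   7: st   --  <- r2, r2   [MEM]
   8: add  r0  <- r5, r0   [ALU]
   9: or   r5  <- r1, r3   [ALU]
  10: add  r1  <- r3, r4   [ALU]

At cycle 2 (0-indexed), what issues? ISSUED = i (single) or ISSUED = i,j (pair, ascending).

ISSUED = 2

#0 head=0: mulh i0 RAW r4
#1 head=1: st i1 no-port MEM/MEM
#2 head=2: ld i2 no-port MEM/BR
#3 head=3: beq i3 no-port BR/MEM
#4 head=4: st;xor i4&i5 pair
#5 head=6: and;st i6&i7 pair
#6 head=8: add;or i8&i9 pair
#7 head=10: add i10 tail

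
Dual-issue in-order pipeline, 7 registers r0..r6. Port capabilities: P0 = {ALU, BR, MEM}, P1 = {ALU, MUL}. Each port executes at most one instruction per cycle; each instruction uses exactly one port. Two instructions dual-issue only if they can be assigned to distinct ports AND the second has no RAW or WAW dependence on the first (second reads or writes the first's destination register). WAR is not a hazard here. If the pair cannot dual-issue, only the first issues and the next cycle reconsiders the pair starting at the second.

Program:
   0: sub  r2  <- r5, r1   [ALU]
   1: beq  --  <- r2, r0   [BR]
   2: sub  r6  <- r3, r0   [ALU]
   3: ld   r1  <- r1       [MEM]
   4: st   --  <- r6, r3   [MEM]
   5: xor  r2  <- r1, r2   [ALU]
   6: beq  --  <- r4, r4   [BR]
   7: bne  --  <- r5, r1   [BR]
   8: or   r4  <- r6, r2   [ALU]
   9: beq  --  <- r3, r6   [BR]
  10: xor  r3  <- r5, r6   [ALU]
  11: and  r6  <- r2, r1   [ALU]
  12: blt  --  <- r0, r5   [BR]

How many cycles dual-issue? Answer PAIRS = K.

PAIRS = 5

c0: i0 sub  RAW r2
c1: i1&i2 beq;sub  2-wide
c2: i3 ld  no-port MEM/MEM
c3: i4&i5 st;xor  2-wide
c4: i6 beq  no-port BR/BR
c5: i7&i8 bne;or  2-wide
c6: i9&i10 beq;xor  2-wide
c7: i11&i12 and;blt  2-wide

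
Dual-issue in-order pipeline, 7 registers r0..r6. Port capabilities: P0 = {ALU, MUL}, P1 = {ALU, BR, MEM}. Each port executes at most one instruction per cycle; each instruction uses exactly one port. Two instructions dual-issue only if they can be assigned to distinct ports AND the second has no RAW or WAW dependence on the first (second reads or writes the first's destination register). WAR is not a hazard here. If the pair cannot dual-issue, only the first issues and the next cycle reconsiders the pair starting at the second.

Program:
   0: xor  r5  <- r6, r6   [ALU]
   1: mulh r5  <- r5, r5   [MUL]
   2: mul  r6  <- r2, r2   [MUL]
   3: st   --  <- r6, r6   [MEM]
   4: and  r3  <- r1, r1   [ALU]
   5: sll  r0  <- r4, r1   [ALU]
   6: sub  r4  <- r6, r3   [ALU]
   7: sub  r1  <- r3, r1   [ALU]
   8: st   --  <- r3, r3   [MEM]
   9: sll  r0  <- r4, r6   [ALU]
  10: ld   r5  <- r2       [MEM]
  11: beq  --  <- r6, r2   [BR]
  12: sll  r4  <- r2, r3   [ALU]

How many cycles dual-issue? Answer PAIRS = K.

  cy0 -> i0 (xor) RAW+WAW r5
  cy1 -> i1 (mulh) no-port MUL/MUL
  cy2 -> i2 (mul) RAW r6
  cy3 -> i3,i4 (st+and) pair
  cy4 -> i5,i6 (sll+sub) pair
  cy5 -> i7,i8 (sub+st) pair
  cy6 -> i9,i10 (sll+ld) pair
  cy7 -> i11,i12 (beq+sll) pair

PAIRS = 5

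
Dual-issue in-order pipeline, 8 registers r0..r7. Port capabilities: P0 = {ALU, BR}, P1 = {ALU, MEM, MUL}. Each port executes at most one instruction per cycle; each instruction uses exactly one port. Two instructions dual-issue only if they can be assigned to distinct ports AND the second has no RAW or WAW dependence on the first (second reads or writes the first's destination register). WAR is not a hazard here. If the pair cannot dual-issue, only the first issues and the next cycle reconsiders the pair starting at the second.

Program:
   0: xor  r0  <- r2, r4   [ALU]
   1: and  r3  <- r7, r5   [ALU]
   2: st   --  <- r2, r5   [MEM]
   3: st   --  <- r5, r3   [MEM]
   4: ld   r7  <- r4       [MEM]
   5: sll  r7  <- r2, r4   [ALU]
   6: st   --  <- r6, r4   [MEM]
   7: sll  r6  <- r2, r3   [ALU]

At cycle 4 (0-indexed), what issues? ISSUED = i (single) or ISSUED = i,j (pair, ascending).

ISSUED = 5,6

#0 head=0: xor.ALU;and.ALU i0/i1 pair
#1 head=2: st.MEM i2 no-port MEM/MEM
#2 head=3: st.MEM i3 no-port MEM/MEM
#3 head=4: ld.MEM i4 WAW r7
#4 head=5: sll.ALU;st.MEM i5/i6 pair
#5 head=7: sll.ALU i7 tail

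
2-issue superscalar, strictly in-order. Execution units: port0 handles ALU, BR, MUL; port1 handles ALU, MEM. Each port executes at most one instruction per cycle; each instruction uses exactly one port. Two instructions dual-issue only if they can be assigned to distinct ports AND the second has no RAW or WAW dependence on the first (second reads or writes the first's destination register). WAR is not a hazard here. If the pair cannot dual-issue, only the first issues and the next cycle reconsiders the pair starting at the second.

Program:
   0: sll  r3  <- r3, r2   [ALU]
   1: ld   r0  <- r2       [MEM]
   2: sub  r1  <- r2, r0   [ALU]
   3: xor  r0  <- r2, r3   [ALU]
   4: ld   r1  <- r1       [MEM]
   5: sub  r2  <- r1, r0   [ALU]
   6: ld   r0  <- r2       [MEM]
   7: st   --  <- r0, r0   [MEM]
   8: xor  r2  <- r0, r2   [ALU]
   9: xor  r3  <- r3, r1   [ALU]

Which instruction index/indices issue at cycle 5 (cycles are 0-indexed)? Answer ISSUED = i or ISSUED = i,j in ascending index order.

ISSUED = 7,8

c0: i0+i1 sll.ALU/ld.MEM  pair
c1: i2+i3 sub.ALU/xor.ALU  pair
c2: i4 ld.MEM  RAW r1
c3: i5 sub.ALU  RAW r2
c4: i6 ld.MEM  no-port MEM/MEM
c5: i7+i8 st.MEM/xor.ALU  pair
c6: i9 xor.ALU  tail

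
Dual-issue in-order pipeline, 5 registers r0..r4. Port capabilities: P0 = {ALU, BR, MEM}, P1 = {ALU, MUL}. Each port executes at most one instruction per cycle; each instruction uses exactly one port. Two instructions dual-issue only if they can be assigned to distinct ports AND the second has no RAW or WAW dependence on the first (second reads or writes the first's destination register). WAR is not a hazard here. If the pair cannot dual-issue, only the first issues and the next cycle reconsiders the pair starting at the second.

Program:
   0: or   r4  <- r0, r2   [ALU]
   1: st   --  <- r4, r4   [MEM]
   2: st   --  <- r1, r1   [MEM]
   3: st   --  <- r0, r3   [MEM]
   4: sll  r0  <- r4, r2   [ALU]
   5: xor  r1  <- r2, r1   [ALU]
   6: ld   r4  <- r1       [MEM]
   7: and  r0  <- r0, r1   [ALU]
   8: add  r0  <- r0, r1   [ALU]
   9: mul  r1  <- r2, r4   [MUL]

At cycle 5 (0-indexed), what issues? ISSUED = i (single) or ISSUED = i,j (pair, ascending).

ISSUED = 6,7

  cy0 -> i0 (or.ALU) RAW r4
  cy1 -> i1 (st.MEM) no-port MEM/MEM
  cy2 -> i2 (st.MEM) no-port MEM/MEM
  cy3 -> i3/i4 (st.MEM+sll.ALU) 2-wide
  cy4 -> i5 (xor.ALU) RAW r1
  cy5 -> i6/i7 (ld.MEM+and.ALU) 2-wide
  cy6 -> i8/i9 (add.ALU+mul.MUL) 2-wide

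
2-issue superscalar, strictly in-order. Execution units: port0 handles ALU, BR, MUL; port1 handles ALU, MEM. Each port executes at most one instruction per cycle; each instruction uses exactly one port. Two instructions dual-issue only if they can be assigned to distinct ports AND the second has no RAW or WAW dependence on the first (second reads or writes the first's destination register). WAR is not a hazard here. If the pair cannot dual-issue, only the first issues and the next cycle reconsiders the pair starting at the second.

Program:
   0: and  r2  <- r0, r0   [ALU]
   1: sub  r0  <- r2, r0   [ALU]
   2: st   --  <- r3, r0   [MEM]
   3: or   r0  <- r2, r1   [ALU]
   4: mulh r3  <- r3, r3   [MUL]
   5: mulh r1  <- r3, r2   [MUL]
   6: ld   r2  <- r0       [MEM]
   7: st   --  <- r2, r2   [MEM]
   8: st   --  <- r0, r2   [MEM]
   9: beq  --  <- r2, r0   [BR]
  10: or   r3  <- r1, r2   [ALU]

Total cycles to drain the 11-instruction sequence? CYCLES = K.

c0: i0 and  RAW r2
c1: i1 sub  RAW r0
c2: i2/i3 st+or  dual
c3: i4 mulh  no-port MUL/MUL
c4: i5/i6 mulh+ld  dual
c5: i7 st  no-port MEM/MEM
c6: i8/i9 st+beq  dual
c7: i10 or  tail

CYCLES = 8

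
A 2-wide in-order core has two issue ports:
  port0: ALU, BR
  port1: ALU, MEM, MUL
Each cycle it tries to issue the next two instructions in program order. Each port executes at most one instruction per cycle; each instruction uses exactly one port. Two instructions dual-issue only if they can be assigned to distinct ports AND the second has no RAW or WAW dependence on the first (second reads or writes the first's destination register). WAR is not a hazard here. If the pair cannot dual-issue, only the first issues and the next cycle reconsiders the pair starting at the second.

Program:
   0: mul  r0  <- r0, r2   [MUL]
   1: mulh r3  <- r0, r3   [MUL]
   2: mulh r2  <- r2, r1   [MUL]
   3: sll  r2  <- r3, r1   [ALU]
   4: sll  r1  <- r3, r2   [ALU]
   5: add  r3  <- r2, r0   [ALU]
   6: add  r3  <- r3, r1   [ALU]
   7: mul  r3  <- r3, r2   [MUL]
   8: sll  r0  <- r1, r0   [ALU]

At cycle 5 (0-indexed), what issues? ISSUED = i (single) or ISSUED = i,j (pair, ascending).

[0] i0  mul  -- no-port MUL/MUL
[1] i1  mulh  -- no-port MUL/MUL
[2] i2  mulh  -- WAW r2
[3] i3  sll  -- RAW r2
[4] i4&i5  sll add  -- dual
[5] i6  add  -- RAW+WAW r3
[6] i7&i8  mul sll  -- dual

ISSUED = 6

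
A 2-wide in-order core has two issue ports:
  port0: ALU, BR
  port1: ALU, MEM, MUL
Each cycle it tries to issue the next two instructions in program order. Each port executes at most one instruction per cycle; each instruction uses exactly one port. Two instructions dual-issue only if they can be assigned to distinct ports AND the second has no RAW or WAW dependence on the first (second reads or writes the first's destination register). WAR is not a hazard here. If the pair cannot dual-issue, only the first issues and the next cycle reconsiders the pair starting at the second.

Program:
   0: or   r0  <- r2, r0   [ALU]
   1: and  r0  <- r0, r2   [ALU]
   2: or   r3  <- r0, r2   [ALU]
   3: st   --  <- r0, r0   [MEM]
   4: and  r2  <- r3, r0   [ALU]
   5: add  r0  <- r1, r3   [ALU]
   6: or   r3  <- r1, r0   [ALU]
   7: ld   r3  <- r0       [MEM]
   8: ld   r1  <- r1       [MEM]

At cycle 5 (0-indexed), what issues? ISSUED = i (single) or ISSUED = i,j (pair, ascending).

#0 head=0: or i0 RAW+WAW r0
#1 head=1: and i1 RAW r0
#2 head=2: or/st i2+i3 pair
#3 head=4: and/add i4+i5 pair
#4 head=6: or i6 WAW r3
#5 head=7: ld i7 no-port MEM/MEM
#6 head=8: ld i8 tail

ISSUED = 7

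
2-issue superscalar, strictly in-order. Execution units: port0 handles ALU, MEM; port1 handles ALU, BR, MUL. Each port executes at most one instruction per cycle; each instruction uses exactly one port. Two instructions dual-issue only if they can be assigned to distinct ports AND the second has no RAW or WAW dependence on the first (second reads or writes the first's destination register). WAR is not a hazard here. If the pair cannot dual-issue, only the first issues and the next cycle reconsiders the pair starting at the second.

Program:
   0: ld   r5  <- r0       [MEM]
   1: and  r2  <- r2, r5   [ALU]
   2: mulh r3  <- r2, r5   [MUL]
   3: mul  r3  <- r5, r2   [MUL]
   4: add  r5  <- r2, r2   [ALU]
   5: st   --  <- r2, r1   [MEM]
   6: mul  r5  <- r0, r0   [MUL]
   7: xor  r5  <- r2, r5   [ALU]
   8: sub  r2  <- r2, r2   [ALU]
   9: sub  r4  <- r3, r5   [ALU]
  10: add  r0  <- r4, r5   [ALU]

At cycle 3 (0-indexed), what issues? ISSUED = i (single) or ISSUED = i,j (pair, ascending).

[0] i0  ld  -- RAW r5
[1] i1  and  -- RAW r2
[2] i2  mulh  -- no-port MUL/MUL
[3] i3+i4  mul add  -- dual
[4] i5+i6  st mul  -- dual
[5] i7+i8  xor sub  -- dual
[6] i9  sub  -- RAW r4
[7] i10  add  -- tail

ISSUED = 3,4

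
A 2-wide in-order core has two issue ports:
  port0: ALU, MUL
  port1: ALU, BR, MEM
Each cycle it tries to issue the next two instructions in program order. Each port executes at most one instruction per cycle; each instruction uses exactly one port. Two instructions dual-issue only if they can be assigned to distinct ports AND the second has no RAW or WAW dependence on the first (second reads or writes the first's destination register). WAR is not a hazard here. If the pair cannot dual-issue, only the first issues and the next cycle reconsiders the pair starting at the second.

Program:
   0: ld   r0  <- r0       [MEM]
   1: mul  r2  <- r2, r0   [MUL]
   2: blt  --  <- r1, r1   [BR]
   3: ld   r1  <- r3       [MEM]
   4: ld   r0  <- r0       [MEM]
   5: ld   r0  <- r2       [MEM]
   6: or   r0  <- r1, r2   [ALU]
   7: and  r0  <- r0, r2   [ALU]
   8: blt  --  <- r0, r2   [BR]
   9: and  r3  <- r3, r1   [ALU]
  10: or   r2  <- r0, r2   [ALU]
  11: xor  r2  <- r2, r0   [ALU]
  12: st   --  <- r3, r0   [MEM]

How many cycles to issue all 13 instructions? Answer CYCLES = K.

#0 head=0: ld i0 RAW r0
#1 head=1: mul+blt i1/i2 2-wide
#2 head=3: ld i3 no-port MEM/MEM
#3 head=4: ld i4 no-port MEM/MEM
#4 head=5: ld i5 WAW r0
#5 head=6: or i6 RAW+WAW r0
#6 head=7: and i7 RAW r0
#7 head=8: blt+and i8/i9 2-wide
#8 head=10: or i10 RAW+WAW r2
#9 head=11: xor+st i11/i12 2-wide

CYCLES = 10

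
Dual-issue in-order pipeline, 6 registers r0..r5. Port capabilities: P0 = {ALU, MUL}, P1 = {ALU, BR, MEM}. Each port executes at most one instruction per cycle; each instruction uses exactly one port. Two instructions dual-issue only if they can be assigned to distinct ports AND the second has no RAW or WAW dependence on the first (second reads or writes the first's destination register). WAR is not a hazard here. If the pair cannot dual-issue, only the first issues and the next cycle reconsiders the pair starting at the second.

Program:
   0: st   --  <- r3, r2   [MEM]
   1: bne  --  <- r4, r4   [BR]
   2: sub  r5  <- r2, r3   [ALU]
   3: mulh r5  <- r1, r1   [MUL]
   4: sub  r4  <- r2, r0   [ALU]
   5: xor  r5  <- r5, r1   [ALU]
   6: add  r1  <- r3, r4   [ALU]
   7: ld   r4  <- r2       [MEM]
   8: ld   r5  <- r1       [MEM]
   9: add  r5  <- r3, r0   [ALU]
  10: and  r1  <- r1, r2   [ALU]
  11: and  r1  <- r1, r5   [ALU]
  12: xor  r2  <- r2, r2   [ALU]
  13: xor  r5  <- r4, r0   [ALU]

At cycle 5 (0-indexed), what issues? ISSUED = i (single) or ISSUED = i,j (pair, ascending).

ISSUED = 8

#0 head=0: st i0 no-port MEM/BR
#1 head=1: bne/sub i1,i2 dual
#2 head=3: mulh/sub i3,i4 dual
#3 head=5: xor/add i5,i6 dual
#4 head=7: ld i7 no-port MEM/MEM
#5 head=8: ld i8 WAW r5
#6 head=9: add/and i9,i10 dual
#7 head=11: and/xor i11,i12 dual
#8 head=13: xor i13 tail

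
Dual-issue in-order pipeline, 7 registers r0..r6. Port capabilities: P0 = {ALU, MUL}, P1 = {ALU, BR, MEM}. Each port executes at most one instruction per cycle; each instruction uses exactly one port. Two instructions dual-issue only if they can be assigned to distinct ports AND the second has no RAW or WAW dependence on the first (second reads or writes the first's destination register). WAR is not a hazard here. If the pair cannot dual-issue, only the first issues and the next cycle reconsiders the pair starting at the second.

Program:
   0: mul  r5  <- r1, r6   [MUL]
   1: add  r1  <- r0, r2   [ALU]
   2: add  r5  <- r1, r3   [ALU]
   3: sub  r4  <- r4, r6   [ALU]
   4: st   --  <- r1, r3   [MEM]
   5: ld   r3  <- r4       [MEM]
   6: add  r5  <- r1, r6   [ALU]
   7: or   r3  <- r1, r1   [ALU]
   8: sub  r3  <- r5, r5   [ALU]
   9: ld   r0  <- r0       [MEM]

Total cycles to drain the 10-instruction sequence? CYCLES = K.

CYCLES = 6

  cy0 -> i0+i1 (mul.MUL/add.ALU) pair
  cy1 -> i2+i3 (add.ALU/sub.ALU) pair
  cy2 -> i4 (st.MEM) no-port MEM/MEM
  cy3 -> i5+i6 (ld.MEM/add.ALU) pair
  cy4 -> i7 (or.ALU) WAW r3
  cy5 -> i8+i9 (sub.ALU/ld.MEM) pair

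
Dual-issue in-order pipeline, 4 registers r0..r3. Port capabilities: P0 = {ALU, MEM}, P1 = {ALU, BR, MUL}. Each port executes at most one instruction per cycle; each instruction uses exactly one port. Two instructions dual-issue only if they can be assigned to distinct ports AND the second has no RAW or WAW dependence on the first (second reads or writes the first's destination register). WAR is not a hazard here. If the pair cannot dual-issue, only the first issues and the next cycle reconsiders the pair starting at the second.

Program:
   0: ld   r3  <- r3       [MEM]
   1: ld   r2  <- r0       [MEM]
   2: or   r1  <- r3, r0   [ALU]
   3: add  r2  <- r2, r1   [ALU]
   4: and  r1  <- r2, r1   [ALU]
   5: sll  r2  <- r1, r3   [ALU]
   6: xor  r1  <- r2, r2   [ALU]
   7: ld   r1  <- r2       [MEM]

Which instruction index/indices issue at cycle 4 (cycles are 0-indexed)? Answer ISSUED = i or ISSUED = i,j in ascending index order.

  cy0 -> i0 (ld) no-port MEM/MEM
  cy1 -> i1+i2 (ld/or) 2-wide
  cy2 -> i3 (add) RAW r2
  cy3 -> i4 (and) RAW r1
  cy4 -> i5 (sll) RAW r2
  cy5 -> i6 (xor) WAW r1
  cy6 -> i7 (ld) tail

ISSUED = 5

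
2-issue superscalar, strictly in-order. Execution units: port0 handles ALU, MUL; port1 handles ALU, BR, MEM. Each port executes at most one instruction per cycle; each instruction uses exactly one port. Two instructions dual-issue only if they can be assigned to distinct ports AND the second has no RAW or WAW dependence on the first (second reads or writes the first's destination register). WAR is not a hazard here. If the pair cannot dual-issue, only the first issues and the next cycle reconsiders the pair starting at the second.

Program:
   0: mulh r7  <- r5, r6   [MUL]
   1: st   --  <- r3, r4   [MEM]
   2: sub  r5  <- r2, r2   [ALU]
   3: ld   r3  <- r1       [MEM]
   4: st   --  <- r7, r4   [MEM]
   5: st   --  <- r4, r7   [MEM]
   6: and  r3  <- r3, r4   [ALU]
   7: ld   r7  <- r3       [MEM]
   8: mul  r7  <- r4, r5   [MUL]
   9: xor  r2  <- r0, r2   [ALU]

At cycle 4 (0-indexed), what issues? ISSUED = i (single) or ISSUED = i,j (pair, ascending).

  cy0 -> i0/i1 (mulh.MUL;st.MEM) dual
  cy1 -> i2/i3 (sub.ALU;ld.MEM) dual
  cy2 -> i4 (st.MEM) no-port MEM/MEM
  cy3 -> i5/i6 (st.MEM;and.ALU) dual
  cy4 -> i7 (ld.MEM) WAW r7
  cy5 -> i8/i9 (mul.MUL;xor.ALU) dual

ISSUED = 7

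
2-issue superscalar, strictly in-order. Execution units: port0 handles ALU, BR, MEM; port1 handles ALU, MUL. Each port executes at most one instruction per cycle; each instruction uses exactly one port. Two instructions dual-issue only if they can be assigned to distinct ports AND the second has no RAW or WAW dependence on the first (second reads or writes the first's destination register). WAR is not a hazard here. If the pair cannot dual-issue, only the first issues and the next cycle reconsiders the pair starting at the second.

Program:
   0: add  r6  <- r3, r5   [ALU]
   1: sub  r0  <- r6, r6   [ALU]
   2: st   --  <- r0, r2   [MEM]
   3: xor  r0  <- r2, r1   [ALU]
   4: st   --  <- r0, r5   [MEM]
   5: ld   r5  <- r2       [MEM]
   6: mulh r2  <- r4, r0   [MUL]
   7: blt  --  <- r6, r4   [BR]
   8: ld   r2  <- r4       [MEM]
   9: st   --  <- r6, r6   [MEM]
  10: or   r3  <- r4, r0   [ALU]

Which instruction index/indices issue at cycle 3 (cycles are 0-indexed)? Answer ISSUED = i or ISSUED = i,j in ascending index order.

ISSUED = 4

  cy0 -> i0 (add) RAW r6
  cy1 -> i1 (sub) RAW r0
  cy2 -> i2,i3 (st+xor) 2-wide
  cy3 -> i4 (st) no-port MEM/MEM
  cy4 -> i5,i6 (ld+mulh) 2-wide
  cy5 -> i7 (blt) no-port BR/MEM
  cy6 -> i8 (ld) no-port MEM/MEM
  cy7 -> i9,i10 (st+or) 2-wide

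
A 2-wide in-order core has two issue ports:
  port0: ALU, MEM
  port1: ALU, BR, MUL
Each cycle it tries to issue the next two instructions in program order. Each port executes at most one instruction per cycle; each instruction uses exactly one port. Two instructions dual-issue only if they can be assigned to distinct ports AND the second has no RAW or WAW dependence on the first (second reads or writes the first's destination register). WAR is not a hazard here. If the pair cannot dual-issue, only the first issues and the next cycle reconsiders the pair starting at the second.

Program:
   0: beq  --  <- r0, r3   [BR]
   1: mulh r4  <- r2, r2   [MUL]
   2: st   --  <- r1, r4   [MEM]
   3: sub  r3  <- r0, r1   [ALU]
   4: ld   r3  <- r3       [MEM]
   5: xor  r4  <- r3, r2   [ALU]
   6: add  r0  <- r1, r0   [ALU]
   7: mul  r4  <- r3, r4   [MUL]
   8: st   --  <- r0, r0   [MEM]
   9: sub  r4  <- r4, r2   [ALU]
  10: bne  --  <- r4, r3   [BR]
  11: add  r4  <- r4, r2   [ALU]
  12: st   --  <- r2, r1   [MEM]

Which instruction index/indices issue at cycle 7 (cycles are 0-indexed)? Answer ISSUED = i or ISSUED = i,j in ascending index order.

ISSUED = 10,11

[0] i0  beq  -- no-port BR/MUL
[1] i1  mulh  -- RAW r4
[2] i2/i3  st;sub  -- pair
[3] i4  ld  -- RAW r3
[4] i5/i6  xor;add  -- pair
[5] i7/i8  mul;st  -- pair
[6] i9  sub  -- RAW r4
[7] i10/i11  bne;add  -- pair
[8] i12  st  -- tail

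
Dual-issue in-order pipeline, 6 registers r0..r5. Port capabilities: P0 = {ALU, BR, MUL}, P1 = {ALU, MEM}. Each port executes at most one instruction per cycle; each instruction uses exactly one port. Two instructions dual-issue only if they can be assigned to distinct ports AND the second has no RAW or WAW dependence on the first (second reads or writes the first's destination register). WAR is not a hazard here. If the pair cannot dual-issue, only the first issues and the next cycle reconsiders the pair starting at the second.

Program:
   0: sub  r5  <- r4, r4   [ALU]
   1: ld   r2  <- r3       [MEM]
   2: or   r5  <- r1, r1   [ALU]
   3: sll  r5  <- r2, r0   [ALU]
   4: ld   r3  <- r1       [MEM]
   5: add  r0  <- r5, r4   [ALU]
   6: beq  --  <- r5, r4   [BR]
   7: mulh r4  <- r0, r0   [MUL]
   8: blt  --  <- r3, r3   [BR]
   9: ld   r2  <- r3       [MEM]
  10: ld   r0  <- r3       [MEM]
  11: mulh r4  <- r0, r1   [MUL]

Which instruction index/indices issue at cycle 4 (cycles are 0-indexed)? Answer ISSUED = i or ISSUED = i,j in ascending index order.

0. sub;ld @i0&i1  | pair
1. or @i2  | WAW r5
2. sll;ld @i3&i4  | pair
3. add;beq @i5&i6  | pair
4. mulh @i7  | no-port MUL/BR
5. blt;ld @i8&i9  | pair
6. ld @i10  | RAW r0
7. mulh @i11  | tail

ISSUED = 7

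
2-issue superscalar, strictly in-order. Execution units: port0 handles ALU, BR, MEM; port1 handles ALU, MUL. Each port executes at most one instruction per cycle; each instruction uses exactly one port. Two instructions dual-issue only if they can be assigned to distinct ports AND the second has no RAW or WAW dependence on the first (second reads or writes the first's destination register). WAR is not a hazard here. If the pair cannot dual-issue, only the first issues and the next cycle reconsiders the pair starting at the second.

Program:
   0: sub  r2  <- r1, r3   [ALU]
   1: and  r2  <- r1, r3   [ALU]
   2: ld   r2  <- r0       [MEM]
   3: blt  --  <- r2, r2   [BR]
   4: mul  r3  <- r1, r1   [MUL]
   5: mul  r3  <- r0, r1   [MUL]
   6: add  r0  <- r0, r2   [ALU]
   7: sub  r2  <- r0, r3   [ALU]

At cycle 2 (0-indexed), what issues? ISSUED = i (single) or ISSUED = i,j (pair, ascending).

ISSUED = 2

  cy0 -> i0 (sub) WAW r2
  cy1 -> i1 (and) WAW r2
  cy2 -> i2 (ld) no-port MEM/BR
  cy3 -> i3/i4 (blt;mul) pair
  cy4 -> i5/i6 (mul;add) pair
  cy5 -> i7 (sub) tail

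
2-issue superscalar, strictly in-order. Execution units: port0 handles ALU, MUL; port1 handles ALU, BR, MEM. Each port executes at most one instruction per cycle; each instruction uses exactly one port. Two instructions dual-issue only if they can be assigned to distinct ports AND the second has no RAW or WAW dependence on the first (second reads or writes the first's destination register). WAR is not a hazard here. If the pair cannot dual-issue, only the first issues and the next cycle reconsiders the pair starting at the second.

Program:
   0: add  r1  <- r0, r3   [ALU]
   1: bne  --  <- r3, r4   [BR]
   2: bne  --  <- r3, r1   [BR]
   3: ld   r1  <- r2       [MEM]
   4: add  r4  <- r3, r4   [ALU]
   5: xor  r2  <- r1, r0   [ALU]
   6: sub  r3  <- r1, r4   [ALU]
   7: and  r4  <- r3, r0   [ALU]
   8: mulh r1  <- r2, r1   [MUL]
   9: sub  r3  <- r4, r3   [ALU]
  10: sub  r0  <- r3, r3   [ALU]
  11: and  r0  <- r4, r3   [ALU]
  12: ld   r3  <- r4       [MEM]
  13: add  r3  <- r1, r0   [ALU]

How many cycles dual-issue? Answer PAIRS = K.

#0 head=0: add+bne i0+i1 2-wide
#1 head=2: bne i2 no-port BR/MEM
#2 head=3: ld+add i3+i4 2-wide
#3 head=5: xor+sub i5+i6 2-wide
#4 head=7: and+mulh i7+i8 2-wide
#5 head=9: sub i9 RAW r3
#6 head=10: sub i10 WAW r0
#7 head=11: and+ld i11+i12 2-wide
#8 head=13: add i13 tail

PAIRS = 5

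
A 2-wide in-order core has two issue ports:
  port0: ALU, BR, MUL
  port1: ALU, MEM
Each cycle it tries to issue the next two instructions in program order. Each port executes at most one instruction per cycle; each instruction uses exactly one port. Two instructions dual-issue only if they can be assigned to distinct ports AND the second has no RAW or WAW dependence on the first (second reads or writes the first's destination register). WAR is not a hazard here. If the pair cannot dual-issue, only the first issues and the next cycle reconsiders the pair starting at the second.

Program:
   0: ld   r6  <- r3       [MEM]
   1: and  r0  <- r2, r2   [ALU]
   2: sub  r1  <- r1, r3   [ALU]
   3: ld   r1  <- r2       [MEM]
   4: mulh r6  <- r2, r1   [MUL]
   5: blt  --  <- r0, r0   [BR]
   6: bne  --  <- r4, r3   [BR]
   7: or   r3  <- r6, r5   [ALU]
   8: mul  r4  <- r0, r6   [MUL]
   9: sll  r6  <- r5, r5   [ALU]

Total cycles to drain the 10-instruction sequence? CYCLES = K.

c0: i0,i1 ld.MEM/and.ALU  pair
c1: i2 sub.ALU  WAW r1
c2: i3 ld.MEM  RAW r1
c3: i4 mulh.MUL  no-port MUL/BR
c4: i5 blt.BR  no-port BR/BR
c5: i6,i7 bne.BR/or.ALU  pair
c6: i8,i9 mul.MUL/sll.ALU  pair

CYCLES = 7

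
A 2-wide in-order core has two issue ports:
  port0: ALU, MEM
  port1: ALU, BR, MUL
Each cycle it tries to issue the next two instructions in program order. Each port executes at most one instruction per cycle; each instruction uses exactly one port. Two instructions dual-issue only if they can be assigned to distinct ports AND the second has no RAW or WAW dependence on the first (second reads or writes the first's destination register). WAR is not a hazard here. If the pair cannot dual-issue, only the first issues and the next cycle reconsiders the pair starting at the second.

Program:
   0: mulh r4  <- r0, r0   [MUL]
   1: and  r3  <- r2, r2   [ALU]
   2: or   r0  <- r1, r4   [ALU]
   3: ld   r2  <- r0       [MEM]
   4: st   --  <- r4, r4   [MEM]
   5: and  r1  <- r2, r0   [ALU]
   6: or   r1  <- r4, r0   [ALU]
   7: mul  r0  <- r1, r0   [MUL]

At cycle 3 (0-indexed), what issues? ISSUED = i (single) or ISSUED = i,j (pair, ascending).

#0 head=0: mulh.MUL/and.ALU i0+i1 2-wide
#1 head=2: or.ALU i2 RAW r0
#2 head=3: ld.MEM i3 no-port MEM/MEM
#3 head=4: st.MEM/and.ALU i4+i5 2-wide
#4 head=6: or.ALU i6 RAW r1
#5 head=7: mul.MUL i7 tail

ISSUED = 4,5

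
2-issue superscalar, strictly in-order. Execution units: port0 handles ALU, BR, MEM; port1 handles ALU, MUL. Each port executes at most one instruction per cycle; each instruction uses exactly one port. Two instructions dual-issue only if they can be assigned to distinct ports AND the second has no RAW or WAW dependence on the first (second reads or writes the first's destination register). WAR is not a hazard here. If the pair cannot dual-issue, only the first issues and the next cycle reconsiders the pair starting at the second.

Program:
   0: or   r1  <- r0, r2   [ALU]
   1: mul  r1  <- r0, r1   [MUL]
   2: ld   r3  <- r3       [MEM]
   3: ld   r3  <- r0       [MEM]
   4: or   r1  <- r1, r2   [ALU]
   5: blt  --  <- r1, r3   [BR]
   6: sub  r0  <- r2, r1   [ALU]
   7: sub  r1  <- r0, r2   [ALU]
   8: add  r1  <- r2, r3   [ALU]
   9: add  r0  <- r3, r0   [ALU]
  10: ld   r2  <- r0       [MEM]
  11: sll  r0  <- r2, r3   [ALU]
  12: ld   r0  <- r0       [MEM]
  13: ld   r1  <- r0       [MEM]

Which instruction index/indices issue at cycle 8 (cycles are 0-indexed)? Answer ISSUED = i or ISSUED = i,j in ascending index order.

ISSUED = 12

  cy0 -> i0 (or.ALU) RAW+WAW r1
  cy1 -> i1/i2 (mul.MUL+ld.MEM) pair
  cy2 -> i3/i4 (ld.MEM+or.ALU) pair
  cy3 -> i5/i6 (blt.BR+sub.ALU) pair
  cy4 -> i7 (sub.ALU) WAW r1
  cy5 -> i8/i9 (add.ALU+add.ALU) pair
  cy6 -> i10 (ld.MEM) RAW r2
  cy7 -> i11 (sll.ALU) RAW+WAW r0
  cy8 -> i12 (ld.MEM) no-port MEM/MEM
  cy9 -> i13 (ld.MEM) tail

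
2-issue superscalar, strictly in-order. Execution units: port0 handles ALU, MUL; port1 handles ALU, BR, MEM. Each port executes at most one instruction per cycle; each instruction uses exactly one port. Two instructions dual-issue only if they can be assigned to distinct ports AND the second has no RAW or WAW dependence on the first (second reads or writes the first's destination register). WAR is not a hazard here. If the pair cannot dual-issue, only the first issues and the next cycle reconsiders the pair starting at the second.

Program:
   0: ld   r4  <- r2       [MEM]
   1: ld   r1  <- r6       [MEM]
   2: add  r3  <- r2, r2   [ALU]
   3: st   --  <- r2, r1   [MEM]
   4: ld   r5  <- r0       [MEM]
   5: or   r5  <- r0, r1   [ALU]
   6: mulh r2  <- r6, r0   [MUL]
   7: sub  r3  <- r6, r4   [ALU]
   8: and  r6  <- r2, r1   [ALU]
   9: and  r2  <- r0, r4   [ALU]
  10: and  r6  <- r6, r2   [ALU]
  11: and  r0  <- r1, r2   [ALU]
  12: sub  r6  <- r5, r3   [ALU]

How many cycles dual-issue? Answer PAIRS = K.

0. ld @i0  | no-port MEM/MEM
1. ld;add @i1+i2  | 2-wide
2. st @i3  | no-port MEM/MEM
3. ld @i4  | WAW r5
4. or;mulh @i5+i6  | 2-wide
5. sub;and @i7+i8  | 2-wide
6. and @i9  | RAW r2
7. and;and @i10+i11  | 2-wide
8. sub @i12  | tail

PAIRS = 4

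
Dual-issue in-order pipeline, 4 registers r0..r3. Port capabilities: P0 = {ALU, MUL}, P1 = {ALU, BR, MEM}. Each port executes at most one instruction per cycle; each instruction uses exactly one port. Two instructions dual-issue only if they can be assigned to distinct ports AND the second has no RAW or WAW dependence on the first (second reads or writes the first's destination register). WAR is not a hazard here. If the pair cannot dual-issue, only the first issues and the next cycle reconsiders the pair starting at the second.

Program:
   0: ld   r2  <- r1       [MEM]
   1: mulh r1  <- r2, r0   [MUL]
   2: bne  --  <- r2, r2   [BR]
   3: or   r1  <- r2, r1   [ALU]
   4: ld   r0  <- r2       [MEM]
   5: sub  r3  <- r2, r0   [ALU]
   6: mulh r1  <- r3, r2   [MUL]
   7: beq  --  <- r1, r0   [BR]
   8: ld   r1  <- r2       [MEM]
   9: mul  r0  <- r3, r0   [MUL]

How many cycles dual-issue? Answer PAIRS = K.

PAIRS = 3

#0 head=0: ld i0 RAW r2
#1 head=1: mulh bne i1/i2 2-wide
#2 head=3: or ld i3/i4 2-wide
#3 head=5: sub i5 RAW r3
#4 head=6: mulh i6 RAW r1
#5 head=7: beq i7 no-port BR/MEM
#6 head=8: ld mul i8/i9 2-wide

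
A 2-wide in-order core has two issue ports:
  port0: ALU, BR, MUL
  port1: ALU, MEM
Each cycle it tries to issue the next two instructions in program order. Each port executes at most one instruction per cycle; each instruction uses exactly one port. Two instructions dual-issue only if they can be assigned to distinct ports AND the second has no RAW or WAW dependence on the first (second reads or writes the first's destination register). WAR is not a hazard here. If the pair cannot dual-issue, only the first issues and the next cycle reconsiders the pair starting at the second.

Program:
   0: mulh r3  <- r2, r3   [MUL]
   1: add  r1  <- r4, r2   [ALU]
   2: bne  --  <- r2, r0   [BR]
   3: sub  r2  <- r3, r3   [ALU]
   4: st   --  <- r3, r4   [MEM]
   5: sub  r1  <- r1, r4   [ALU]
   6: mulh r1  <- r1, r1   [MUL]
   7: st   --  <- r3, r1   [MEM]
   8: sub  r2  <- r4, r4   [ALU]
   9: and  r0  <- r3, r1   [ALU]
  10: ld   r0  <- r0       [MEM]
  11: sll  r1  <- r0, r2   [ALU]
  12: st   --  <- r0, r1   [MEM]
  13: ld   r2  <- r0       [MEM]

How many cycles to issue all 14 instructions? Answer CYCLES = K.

CYCLES = 10

t=0 i0+i1:mulh.MUL add.ALU ; dual
t=1 i2+i3:bne.BR sub.ALU ; dual
t=2 i4+i5:st.MEM sub.ALU ; dual
t=3 i6:mulh.MUL ; RAW r1
t=4 i7+i8:st.MEM sub.ALU ; dual
t=5 i9:and.ALU ; RAW+WAW r0
t=6 i10:ld.MEM ; RAW r0
t=7 i11:sll.ALU ; RAW r1
t=8 i12:st.MEM ; no-port MEM/MEM
t=9 i13:ld.MEM ; tail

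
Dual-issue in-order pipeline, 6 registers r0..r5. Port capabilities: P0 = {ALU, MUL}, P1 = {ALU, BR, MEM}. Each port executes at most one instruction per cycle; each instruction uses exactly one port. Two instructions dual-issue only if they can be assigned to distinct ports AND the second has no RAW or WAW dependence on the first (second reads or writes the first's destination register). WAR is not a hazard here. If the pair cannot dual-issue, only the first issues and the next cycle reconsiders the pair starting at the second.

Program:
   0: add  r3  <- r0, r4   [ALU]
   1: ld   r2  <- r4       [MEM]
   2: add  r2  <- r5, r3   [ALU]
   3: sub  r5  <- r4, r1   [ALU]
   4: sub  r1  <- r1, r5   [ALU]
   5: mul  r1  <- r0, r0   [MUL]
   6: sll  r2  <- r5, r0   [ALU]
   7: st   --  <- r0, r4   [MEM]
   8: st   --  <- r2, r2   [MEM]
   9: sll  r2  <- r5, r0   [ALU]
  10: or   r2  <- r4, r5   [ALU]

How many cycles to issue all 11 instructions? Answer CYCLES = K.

#0 head=0: add.ALU+ld.MEM i0/i1 2-wide
#1 head=2: add.ALU+sub.ALU i2/i3 2-wide
#2 head=4: sub.ALU i4 WAW r1
#3 head=5: mul.MUL+sll.ALU i5/i6 2-wide
#4 head=7: st.MEM i7 no-port MEM/MEM
#5 head=8: st.MEM+sll.ALU i8/i9 2-wide
#6 head=10: or.ALU i10 tail

CYCLES = 7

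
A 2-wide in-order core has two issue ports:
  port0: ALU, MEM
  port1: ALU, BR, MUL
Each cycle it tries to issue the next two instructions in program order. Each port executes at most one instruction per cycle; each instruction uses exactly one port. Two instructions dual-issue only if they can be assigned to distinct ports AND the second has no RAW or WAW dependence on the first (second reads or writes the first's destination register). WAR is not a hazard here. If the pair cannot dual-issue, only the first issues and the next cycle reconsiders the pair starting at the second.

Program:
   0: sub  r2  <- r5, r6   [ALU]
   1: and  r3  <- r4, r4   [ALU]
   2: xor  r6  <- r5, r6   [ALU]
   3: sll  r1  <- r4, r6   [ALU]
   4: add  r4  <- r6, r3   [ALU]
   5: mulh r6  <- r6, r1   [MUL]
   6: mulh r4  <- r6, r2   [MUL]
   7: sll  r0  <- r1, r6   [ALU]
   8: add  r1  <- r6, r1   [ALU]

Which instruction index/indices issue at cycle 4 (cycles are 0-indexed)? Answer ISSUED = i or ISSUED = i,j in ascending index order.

c0: i0,i1 sub.ALU/and.ALU  dual
c1: i2 xor.ALU  RAW r6
c2: i3,i4 sll.ALU/add.ALU  dual
c3: i5 mulh.MUL  no-port MUL/MUL
c4: i6,i7 mulh.MUL/sll.ALU  dual
c5: i8 add.ALU  tail

ISSUED = 6,7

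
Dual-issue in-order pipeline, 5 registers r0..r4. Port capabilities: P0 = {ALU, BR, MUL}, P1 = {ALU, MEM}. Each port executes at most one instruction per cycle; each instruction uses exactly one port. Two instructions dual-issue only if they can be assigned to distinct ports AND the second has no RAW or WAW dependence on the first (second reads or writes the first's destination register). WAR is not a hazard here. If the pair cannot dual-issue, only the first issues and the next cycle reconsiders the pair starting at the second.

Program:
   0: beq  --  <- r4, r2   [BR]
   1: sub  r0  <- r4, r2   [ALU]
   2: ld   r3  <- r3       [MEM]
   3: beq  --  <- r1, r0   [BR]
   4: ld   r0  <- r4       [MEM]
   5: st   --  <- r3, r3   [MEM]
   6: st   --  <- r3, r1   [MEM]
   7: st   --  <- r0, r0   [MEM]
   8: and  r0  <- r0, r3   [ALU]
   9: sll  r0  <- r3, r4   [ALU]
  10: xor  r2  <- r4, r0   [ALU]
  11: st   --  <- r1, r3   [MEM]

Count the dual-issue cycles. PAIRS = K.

0. beq;sub @i0+i1  | pair
1. ld;beq @i2+i3  | pair
2. ld @i4  | no-port MEM/MEM
3. st @i5  | no-port MEM/MEM
4. st @i6  | no-port MEM/MEM
5. st;and @i7+i8  | pair
6. sll @i9  | RAW r0
7. xor;st @i10+i11  | pair

PAIRS = 4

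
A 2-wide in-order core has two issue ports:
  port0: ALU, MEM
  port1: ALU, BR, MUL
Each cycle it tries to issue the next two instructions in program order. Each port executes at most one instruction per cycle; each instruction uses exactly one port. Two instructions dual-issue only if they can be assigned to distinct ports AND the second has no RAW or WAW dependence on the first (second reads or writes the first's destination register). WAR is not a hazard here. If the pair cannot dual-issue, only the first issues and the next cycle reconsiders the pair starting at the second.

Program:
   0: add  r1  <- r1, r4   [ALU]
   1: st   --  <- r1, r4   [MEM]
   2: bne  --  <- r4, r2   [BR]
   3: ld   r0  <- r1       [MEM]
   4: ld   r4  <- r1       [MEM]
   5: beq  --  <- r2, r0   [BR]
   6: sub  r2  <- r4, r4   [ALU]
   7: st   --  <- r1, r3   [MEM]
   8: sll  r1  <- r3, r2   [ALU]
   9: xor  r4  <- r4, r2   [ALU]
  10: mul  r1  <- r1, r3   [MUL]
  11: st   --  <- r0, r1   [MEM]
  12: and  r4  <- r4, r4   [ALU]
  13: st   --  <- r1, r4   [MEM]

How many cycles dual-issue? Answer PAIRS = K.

PAIRS = 5

  cy0 -> i0 (add) RAW r1
  cy1 -> i1,i2 (st;bne) dual
  cy2 -> i3 (ld) no-port MEM/MEM
  cy3 -> i4,i5 (ld;beq) dual
  cy4 -> i6,i7 (sub;st) dual
  cy5 -> i8,i9 (sll;xor) dual
  cy6 -> i10 (mul) RAW r1
  cy7 -> i11,i12 (st;and) dual
  cy8 -> i13 (st) tail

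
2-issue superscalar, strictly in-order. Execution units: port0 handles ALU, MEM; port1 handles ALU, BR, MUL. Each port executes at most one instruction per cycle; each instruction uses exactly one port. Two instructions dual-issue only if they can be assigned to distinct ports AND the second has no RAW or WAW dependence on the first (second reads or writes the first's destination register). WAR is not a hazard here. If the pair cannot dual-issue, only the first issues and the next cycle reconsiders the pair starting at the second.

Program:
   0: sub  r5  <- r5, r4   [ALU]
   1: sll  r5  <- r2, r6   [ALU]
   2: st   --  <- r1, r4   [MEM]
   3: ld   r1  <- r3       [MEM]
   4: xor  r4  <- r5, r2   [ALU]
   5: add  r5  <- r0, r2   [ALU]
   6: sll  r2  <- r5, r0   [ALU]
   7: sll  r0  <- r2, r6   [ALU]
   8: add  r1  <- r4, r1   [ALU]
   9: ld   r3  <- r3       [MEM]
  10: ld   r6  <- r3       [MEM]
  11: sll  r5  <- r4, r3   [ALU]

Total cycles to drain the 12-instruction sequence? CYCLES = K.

CYCLES = 8

t=0 i0:sub.ALU ; WAW r5
t=1 i1+i2:sll.ALU;st.MEM ; pair
t=2 i3+i4:ld.MEM;xor.ALU ; pair
t=3 i5:add.ALU ; RAW r5
t=4 i6:sll.ALU ; RAW r2
t=5 i7+i8:sll.ALU;add.ALU ; pair
t=6 i9:ld.MEM ; no-port MEM/MEM
t=7 i10+i11:ld.MEM;sll.ALU ; pair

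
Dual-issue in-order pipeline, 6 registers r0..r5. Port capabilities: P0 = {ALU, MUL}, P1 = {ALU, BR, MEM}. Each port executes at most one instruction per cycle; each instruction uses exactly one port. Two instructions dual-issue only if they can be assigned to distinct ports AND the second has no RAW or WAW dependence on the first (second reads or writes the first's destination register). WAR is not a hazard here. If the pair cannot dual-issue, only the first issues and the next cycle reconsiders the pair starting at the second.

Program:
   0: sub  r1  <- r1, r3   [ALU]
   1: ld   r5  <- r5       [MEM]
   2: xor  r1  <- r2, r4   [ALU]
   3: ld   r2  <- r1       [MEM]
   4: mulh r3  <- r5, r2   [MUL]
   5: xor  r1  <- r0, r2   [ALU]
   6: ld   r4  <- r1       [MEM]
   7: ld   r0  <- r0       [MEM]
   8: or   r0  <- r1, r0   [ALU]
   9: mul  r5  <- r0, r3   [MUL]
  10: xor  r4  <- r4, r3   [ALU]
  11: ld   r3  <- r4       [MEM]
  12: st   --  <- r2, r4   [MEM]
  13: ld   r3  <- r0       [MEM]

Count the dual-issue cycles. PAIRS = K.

PAIRS = 3

#0 head=0: sub.ALU ld.MEM i0+i1 dual
#1 head=2: xor.ALU i2 RAW r1
#2 head=3: ld.MEM i3 RAW r2
#3 head=4: mulh.MUL xor.ALU i4+i5 dual
#4 head=6: ld.MEM i6 no-port MEM/MEM
#5 head=7: ld.MEM i7 RAW+WAW r0
#6 head=8: or.ALU i8 RAW r0
#7 head=9: mul.MUL xor.ALU i9+i10 dual
#8 head=11: ld.MEM i11 no-port MEM/MEM
#9 head=12: st.MEM i12 no-port MEM/MEM
#10 head=13: ld.MEM i13 tail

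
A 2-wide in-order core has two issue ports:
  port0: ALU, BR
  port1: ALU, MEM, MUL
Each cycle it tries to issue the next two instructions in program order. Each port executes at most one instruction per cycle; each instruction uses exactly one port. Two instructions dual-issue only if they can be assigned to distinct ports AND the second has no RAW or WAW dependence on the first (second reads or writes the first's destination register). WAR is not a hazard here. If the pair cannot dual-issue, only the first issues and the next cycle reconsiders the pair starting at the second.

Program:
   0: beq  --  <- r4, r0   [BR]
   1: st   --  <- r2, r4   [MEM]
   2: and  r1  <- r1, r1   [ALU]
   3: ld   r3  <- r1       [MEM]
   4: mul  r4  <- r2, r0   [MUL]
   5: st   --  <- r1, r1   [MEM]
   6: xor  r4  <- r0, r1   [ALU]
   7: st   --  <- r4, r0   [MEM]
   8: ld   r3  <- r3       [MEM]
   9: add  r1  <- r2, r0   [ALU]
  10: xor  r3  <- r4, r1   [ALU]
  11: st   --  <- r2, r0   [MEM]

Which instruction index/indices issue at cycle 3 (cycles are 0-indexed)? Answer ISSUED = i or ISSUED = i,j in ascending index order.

  cy0 -> i0&i1 (beq+st) pair
  cy1 -> i2 (and) RAW r1
  cy2 -> i3 (ld) no-port MEM/MUL
  cy3 -> i4 (mul) no-port MUL/MEM
  cy4 -> i5&i6 (st+xor) pair
  cy5 -> i7 (st) no-port MEM/MEM
  cy6 -> i8&i9 (ld+add) pair
  cy7 -> i10&i11 (xor+st) pair

ISSUED = 4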